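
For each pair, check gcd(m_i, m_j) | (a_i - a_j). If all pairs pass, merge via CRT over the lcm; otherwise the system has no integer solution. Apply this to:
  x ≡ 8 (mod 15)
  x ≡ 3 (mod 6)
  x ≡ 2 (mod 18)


Moduli 15, 6, 18 are not pairwise coprime, so CRT works modulo lcm(m_i) when all pairwise compatibility conditions hold.
Pairwise compatibility: gcd(m_i, m_j) must divide a_i - a_j for every pair.
Merge one congruence at a time:
  Start: x ≡ 8 (mod 15).
  Combine with x ≡ 3 (mod 6): gcd(15, 6) = 3, and 3 - 8 = -5 is NOT divisible by 3.
    ⇒ system is inconsistent (no integer solution).

No solution (the system is inconsistent).


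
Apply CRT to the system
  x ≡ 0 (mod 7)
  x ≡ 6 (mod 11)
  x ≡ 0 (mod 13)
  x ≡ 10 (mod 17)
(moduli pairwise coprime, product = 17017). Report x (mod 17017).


Product of moduli M = 7 · 11 · 13 · 17 = 17017.
Merge one congruence at a time:
  Start: x ≡ 0 (mod 7).
  Combine with x ≡ 6 (mod 11); new modulus lcm = 77.
    Write x = 0 + 7·t and substitute into x ≡ 6 (mod 11): 7·t ≡ 6 − 0 = 6 (mod 11).
    The inverse of 7 mod 11 is 8 (since 7·8 = 56 = 5·11 + 1), so t ≡ 8·6 = 48 ≡ 4 (mod 11).
    Then x = 0 + 7·4 = 28, valid modulo lcm(7, 11) = 77: x ≡ 28 (mod 77).
  Combine with x ≡ 0 (mod 13); new modulus lcm = 1001.
    Write x = 28 + 77·t and substitute into x ≡ 0 (mod 13): 77·t ≡ 0 − 28 = -28 (mod 13).
    Reduce coefficients mod 13: 12·t ≡ 11 (mod 13).
    The inverse of 12 mod 13 is 12 (since 12·12 = 144 = 11·13 + 1), so t ≡ 12·11 = 132 ≡ 2 (mod 13).
    Then x = 28 + 77·2 = 182, valid modulo lcm(77, 13) = 1001: x ≡ 182 (mod 1001).
  Combine with x ≡ 10 (mod 17); new modulus lcm = 17017.
    Write x = 182 + 1001·t and substitute into x ≡ 10 (mod 17): 1001·t ≡ 10 − 182 = -172 (mod 17).
    Reduce coefficients mod 17: 15·t ≡ 15 (mod 17).
    The inverse of 15 mod 17 is 8 (since 15·8 = 120 = 7·17 + 1), so t ≡ 8·15 = 120 ≡ 1 (mod 17).
    Then x = 182 + 1001·1 = 1183, valid modulo lcm(1001, 17) = 17017: x ≡ 1183 (mod 17017).
Verify against each original: 1183 mod 7 = 0, 1183 mod 11 = 6, 1183 mod 13 = 0, 1183 mod 17 = 10.

x ≡ 1183 (mod 17017).


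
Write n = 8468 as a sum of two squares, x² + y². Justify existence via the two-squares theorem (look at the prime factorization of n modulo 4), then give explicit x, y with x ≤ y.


Step 1: Factor n = 8468 = 2^2 · 29 · 73.
Step 2: Check the mod-4 condition on each prime factor: 2 = 2 (special); 29 ≡ 1 (mod 4), exponent 1; 73 ≡ 1 (mod 4), exponent 1.
All primes ≡ 3 (mod 4) appear to even exponent (or don't appear), so by the two-squares theorem n IS expressible as a sum of two squares.
Step 3: Build a representation. Group n = k² · m with k = 2 and m = 29 · 73 = 2117 (a product of primes ≡ 1 (mod 4)); a representation of m scales to one of n via (k·x)² + (k·y)² = k²(x² + y²). Each prime p ≡ 1 (mod 4) is itself a sum of two squares; find a² by testing p − a² for a perfect square:
  29: 29 − 1² = 28, 29 − 2² = 25 = 5² ⇒ 29 = 2² + 5².
  73: 73 − 1² = 72, 73 − 2² = 69, 73 − 3² = 64 = 8² ⇒ 73 = 3² + 8².
  Combine using the Brahmagupta–Fibonacci identity (a² + b²)(c² + d²) = (ac − bd)² + (ad + bc)² = (ac + bd)² + (ad − bc)²:
  29 · 73 = 2117: from (2² + 5²)(3² + 8²), take (2·3 − 5·8, 2·8 + 5·3) = (6 − 40, 16 + 15) = (-34, 31); dropping signs (only squares matter) gives (34, 31); check 34² + 31² = 1156 + 961 = 2117 ✓.
  Scale by k = 2: (2·34, 2·31) = (68, 62).
Step 4: Order so x ≤ y and verify: 62² + 68² = 3844 + 4624 = 8468 = n. ✓

n = 8468 = 62² + 68² (one valid representation with x ≤ y).


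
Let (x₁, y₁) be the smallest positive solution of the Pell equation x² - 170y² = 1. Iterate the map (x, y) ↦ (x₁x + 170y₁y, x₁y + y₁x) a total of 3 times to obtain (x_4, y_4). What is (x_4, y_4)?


Step 1: Find the fundamental solution (x₁, y₁) of x² - 170y² = 1.
  Expand √170 as a continued fraction. a₀ = ⌊√170⌋ = 13; iterate m_{k+1} = d_k·a_k − m_k, d_{k+1} = (170 − m_{k+1}²)/d_k, a_{k+1} = ⌊(a₀ + m_{k+1})/d_{k+1}⌋ (starting m₀ = 0, d₀ = 1), with convergents p_k = a_k·p_{k-1} + p_{k-2}, q_k = a_k·q_{k-1} + q_{k-2} (p₋₁ = 1, q₋₁ = 0):
  k = 0: a₀ = 13; p₀/q₀ = 13/1; p₀² − 170·q₀² = 169 − 170 = -1.
  k = 1: m = 13, d = 1, a = ⌊(13 + 13)/1⌋ = 26; p/q = (26·13 + 1)/(26·1 + 0) = 339/26; p² − 170·q² = 114921 − 114920 = 1.
  The first convergent with p² − 170·q² = 1 gives the fundamental solution (x₁, y₁) = (339, 26).
Step 2: Apply the recurrence (x_{n+1}, y_{n+1}) = (x₁x_n + 170y₁y_n, x₁y_n + y₁x_n) repeatedly.
  From (x_1, y_1) = (339, 26): x_2 = 339·339 + 170·26·26 = 229841; y_2 = 339·26 + 26·339 = 17628.
  From (x_2, y_2) = (229841, 17628): x_3 = 339·229841 + 170·26·17628 = 155831859; y_3 = 339·17628 + 26·229841 = 11951758.
  From (x_3, y_3) = (155831859, 11951758): x_4 = 339·155831859 + 170·26·11951758 = 105653770561; y_4 = 339·11951758 + 26·155831859 = 8103274296.
Step 3: Verify x_4² - 170·y_4² = 11162719233756430254721 - 11162719233756430254720 = 1 (should be 1). ✓

(x_1, y_1) = (339, 26); (x_4, y_4) = (105653770561, 8103274296).


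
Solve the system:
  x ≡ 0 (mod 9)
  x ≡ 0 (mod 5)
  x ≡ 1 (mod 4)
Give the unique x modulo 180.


Moduli 9, 5, 4 are pairwise coprime; by CRT there is a unique solution modulo M = 9 · 5 · 4 = 180.
Solve pairwise, accumulating the modulus:
  Start with x ≡ 0 (mod 9).
  Combine with x ≡ 0 (mod 5): since gcd(9, 5) = 1, we get a unique residue mod 45.
    Write x = 0 + 9·t and substitute into x ≡ 0 (mod 5): 9·t ≡ 0 − 0 = 0 (mod 5).
    Reduce coefficients mod 5: 4·t ≡ 0 (mod 5).
    The inverse of 4 mod 5 is 4 (since 4·4 = 16 = 3·5 + 1), so t ≡ 4·0 = 0 ≡ 0 (mod 5).
    Then x = 0 + 9·0 = 0, valid modulo lcm(9, 5) = 45: x ≡ 0 (mod 45).
  Combine with x ≡ 1 (mod 4): since gcd(45, 4) = 1, we get a unique residue mod 180.
    Write x = 0 + 45·t and substitute into x ≡ 1 (mod 4): 45·t ≡ 1 − 0 = 1 (mod 4).
    Reduce coefficients mod 4: 1·t ≡ 1 (mod 4).
    So t ≡ 1 (mod 4).
    Then x = 0 + 45·1 = 45, valid modulo lcm(45, 4) = 180: x ≡ 45 (mod 180).
Verify: 45 mod 9 = 0 ✓, 45 mod 5 = 0 ✓, 45 mod 4 = 1 ✓.

x ≡ 45 (mod 180).


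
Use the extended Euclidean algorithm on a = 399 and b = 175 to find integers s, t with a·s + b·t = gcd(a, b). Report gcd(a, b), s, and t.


Euclidean algorithm on (399, 175) — divide until remainder is 0:
  399 = 2 · 175 + 49
  175 = 3 · 49 + 28
  49 = 1 · 28 + 21
  28 = 1 · 21 + 7
  21 = 3 · 7 + 0
gcd(399, 175) = 7.
Track Bezout coefficients alongside the remainders: start with r₀ = 399 = a·1 + b·0 (s = 1, t = 0) and r₁ = 175 = a·0 + b·1 (s = 0, t = 1); each new remainder r_{k+1} = r_{k-1} − q_k·r_k inherits s_{k+1} = s_{k-1} − q_k·s_k, t_{k+1} = t_{k-1} − q_k·t_k, so r_k = a·s_k + b·t_k at every step:
  q = 2: r = 49, s = 1 − 2·0 = 1, t = 0 − 2·1 = -2  (check: 399·1 + 175·(-2) = 49)
  q = 3: r = 28, s = 0 − 3·1 = -3, t = 1 − 3·(-2) = 7  (check: 399·(-3) + 175·7 = 28)
  q = 1: r = 21, s = 1 − 1·(-3) = 4, t = -2 − 1·7 = -9  (check: 399·4 + 175·(-9) = 21)
  q = 1: r = 7, s = -3 − 1·4 = -7, t = 7 − 1·(-9) = 16  (check: 399·(-7) + 175·16 = 7)
The row with r = 7 (the gcd) gives the Bezout coefficients s = -7, t = 16.
Result: 399 · (-7) + 175 · (16) = 7.

gcd(399, 175) = 7; s = -7, t = 16 (check: 399·(-7) + 175·16 = 7).


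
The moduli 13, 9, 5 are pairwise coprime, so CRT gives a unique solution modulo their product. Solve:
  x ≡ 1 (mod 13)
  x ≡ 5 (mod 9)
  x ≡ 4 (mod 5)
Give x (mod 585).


Moduli 13, 9, 5 are pairwise coprime; by CRT there is a unique solution modulo M = 13 · 9 · 5 = 585.
Solve pairwise, accumulating the modulus:
  Start with x ≡ 1 (mod 13).
  Combine with x ≡ 5 (mod 9): since gcd(13, 9) = 1, we get a unique residue mod 117.
    Write x = 1 + 13·t and substitute into x ≡ 5 (mod 9): 13·t ≡ 5 − 1 = 4 (mod 9).
    Reduce coefficients mod 9: 4·t ≡ 4 (mod 9).
    The inverse of 4 mod 9 is 7 (since 4·7 = 28 = 3·9 + 1), so t ≡ 7·4 = 28 ≡ 1 (mod 9).
    Then x = 1 + 13·1 = 14, valid modulo lcm(13, 9) = 117: x ≡ 14 (mod 117).
  Combine with x ≡ 4 (mod 5): since gcd(117, 5) = 1, we get a unique residue mod 585.
    Write x = 14 + 117·t and substitute into x ≡ 4 (mod 5): 117·t ≡ 4 − 14 = -10 (mod 5).
    Reduce coefficients mod 5: 2·t ≡ 0 (mod 5).
    The inverse of 2 mod 5 is 3 (since 2·3 = 6 = 1·5 + 1), so t ≡ 3·0 = 0 ≡ 0 (mod 5).
    Then x = 14 + 117·0 = 14, valid modulo lcm(117, 5) = 585: x ≡ 14 (mod 585).
Verify: 14 mod 13 = 1 ✓, 14 mod 9 = 5 ✓, 14 mod 5 = 4 ✓.

x ≡ 14 (mod 585).


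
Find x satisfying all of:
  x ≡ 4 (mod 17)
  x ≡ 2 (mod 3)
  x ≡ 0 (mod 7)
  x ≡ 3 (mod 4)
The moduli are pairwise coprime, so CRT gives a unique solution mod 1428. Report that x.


Product of moduli M = 17 · 3 · 7 · 4 = 1428.
Merge one congruence at a time:
  Start: x ≡ 4 (mod 17).
  Combine with x ≡ 2 (mod 3); new modulus lcm = 51.
    Write x = 4 + 17·t and substitute into x ≡ 2 (mod 3): 17·t ≡ 2 − 4 = -2 (mod 3).
    Reduce coefficients mod 3: 2·t ≡ 1 (mod 3).
    The inverse of 2 mod 3 is 2 (since 2·2 = 4 = 1·3 + 1), so t ≡ 2·1 = 2 ≡ 2 (mod 3).
    Then x = 4 + 17·2 = 38, valid modulo lcm(17, 3) = 51: x ≡ 38 (mod 51).
  Combine with x ≡ 0 (mod 7); new modulus lcm = 357.
    Write x = 38 + 51·t and substitute into x ≡ 0 (mod 7): 51·t ≡ 0 − 38 = -38 (mod 7).
    Reduce coefficients mod 7: 2·t ≡ 4 (mod 7).
    The inverse of 2 mod 7 is 4 (since 2·4 = 8 = 1·7 + 1), so t ≡ 4·4 = 16 ≡ 2 (mod 7).
    Then x = 38 + 51·2 = 140, valid modulo lcm(51, 7) = 357: x ≡ 140 (mod 357).
  Combine with x ≡ 3 (mod 4); new modulus lcm = 1428.
    Write x = 140 + 357·t and substitute into x ≡ 3 (mod 4): 357·t ≡ 3 − 140 = -137 (mod 4).
    Reduce coefficients mod 4: 1·t ≡ 3 (mod 4).
    So t ≡ 3 (mod 4).
    Then x = 140 + 357·3 = 1211, valid modulo lcm(357, 4) = 1428: x ≡ 1211 (mod 1428).
Verify against each original: 1211 mod 17 = 4, 1211 mod 3 = 2, 1211 mod 7 = 0, 1211 mod 4 = 3.

x ≡ 1211 (mod 1428).


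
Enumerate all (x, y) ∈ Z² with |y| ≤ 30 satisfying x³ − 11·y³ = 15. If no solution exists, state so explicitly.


The equation is x³ - 11y³ = 15. For fixed y, x³ = 11·y³ + 15, so a solution requires the RHS to be a perfect cube.
Strategy: iterate y from -30 to 30, compute RHS = 11·y³ + 15, and check whether it is a (positive or negative) perfect cube.
Check small values of y:
  y = 0: RHS = 15 is not a perfect cube.
  y = 1: RHS = 26 is not a perfect cube.
  y = -1: RHS = 4 is not a perfect cube.
  y = 2: RHS = 103 is not a perfect cube.
  y = -2: RHS = -73 is not a perfect cube.
  y = 3: RHS = 312 is not a perfect cube.
  y = -3: RHS = -282 is not a perfect cube.
Continuing the search up to |y| = 30 finds no solutions either.
No (x, y) in the scanned range satisfies the equation.

No integer solutions with |y| ≤ 30.


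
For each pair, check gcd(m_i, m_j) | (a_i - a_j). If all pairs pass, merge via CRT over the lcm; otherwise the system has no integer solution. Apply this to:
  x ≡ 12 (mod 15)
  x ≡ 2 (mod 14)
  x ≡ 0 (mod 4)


Moduli 15, 14, 4 are not pairwise coprime, so CRT works modulo lcm(m_i) when all pairwise compatibility conditions hold.
Pairwise compatibility: gcd(m_i, m_j) must divide a_i - a_j for every pair.
Merge one congruence at a time:
  Start: x ≡ 12 (mod 15).
  Combine with x ≡ 2 (mod 14): gcd(15, 14) = 1; 2 - 12 = -10, which IS divisible by 1, so compatible.
    Write x = 12 + 15·t and substitute into x ≡ 2 (mod 14): 15·t ≡ 2 − 12 = -10 (mod 14).
    Reduce coefficients mod 14: 1·t ≡ 4 (mod 14).
    So t ≡ 4 (mod 14).
    Then x = 12 + 15·4 = 72, valid modulo lcm(15, 14) = 210: x ≡ 72 (mod 210).
  Combine with x ≡ 0 (mod 4): gcd(210, 4) = 2; 0 - 72 = -72, which IS divisible by 2, so compatible.
    Write x = 72 + 210·t and substitute into x ≡ 0 (mod 4): 210·t ≡ 0 − 72 = -72 (mod 4).
    Divide the congruence (and modulus) by g = 2: 105·t ≡ -36 (mod 2).
    Reduce coefficients mod 2: 1·t ≡ 0 (mod 2).
    So t ≡ 0 (mod 2).
    Then x = 72 + 210·0 = 72, valid modulo lcm(210, 4) = 420: x ≡ 72 (mod 420).
Verify: 72 mod 15 = 12, 72 mod 14 = 2, 72 mod 4 = 0.

x ≡ 72 (mod 420).


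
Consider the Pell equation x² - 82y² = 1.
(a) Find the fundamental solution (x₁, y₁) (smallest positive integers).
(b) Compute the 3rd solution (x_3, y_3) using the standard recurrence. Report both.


Step 1: Find the fundamental solution (x₁, y₁) of x² - 82y² = 1.
  Expand √82 as a continued fraction. a₀ = ⌊√82⌋ = 9; iterate m_{k+1} = d_k·a_k − m_k, d_{k+1} = (82 − m_{k+1}²)/d_k, a_{k+1} = ⌊(a₀ + m_{k+1})/d_{k+1}⌋ (starting m₀ = 0, d₀ = 1), with convergents p_k = a_k·p_{k-1} + p_{k-2}, q_k = a_k·q_{k-1} + q_{k-2} (p₋₁ = 1, q₋₁ = 0):
  k = 0: a₀ = 9; p₀/q₀ = 9/1; p₀² − 82·q₀² = 81 − 82 = -1.
  k = 1: m = 9, d = 1, a = ⌊(9 + 9)/1⌋ = 18; p/q = (18·9 + 1)/(18·1 + 0) = 163/18; p² − 82·q² = 26569 − 26568 = 1.
  The first convergent with p² − 82·q² = 1 gives the fundamental solution (x₁, y₁) = (163, 18).
Step 2: Apply the recurrence (x_{n+1}, y_{n+1}) = (x₁x_n + 82y₁y_n, x₁y_n + y₁x_n) repeatedly.
  From (x_1, y_1) = (163, 18): x_2 = 163·163 + 82·18·18 = 53137; y_2 = 163·18 + 18·163 = 5868.
  From (x_2, y_2) = (53137, 5868): x_3 = 163·53137 + 82·18·5868 = 17322499; y_3 = 163·5868 + 18·53137 = 1912950.
Step 3: Verify x_3² - 82·y_3² = 300068971605001 - 300068971605000 = 1 (should be 1). ✓

(x_1, y_1) = (163, 18); (x_3, y_3) = (17322499, 1912950).


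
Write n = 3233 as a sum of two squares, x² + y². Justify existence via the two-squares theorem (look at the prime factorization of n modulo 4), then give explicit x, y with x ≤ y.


Step 1: Factor n = 3233 = 53 · 61.
Step 2: Check the mod-4 condition on each prime factor: 53 ≡ 1 (mod 4), exponent 1; 61 ≡ 1 (mod 4), exponent 1.
All primes ≡ 3 (mod 4) appear to even exponent (or don't appear), so by the two-squares theorem n IS expressible as a sum of two squares.
Step 3: Build a representation. Here n = 53 · 61 is a product of primes ≡ 1 (mod 4). Each prime p ≡ 1 (mod 4) is itself a sum of two squares; find a² by testing p − a² for a perfect square:
  53: 53 − 1² = 52, 53 − 2² = 49 = 7² ⇒ 53 = 2² + 7².
  61: 61 − 1² = 60, 61 − 2² = 57, 61 − 3² = 52, 61 − 4² = 45, 61 − 5² = 36 = 6² ⇒ 61 = 5² + 6².
  Combine using the Brahmagupta–Fibonacci identity (a² + b²)(c² + d²) = (ac − bd)² + (ad + bc)² = (ac + bd)² + (ad − bc)²:
  53 · 61 = 3233: from (2² + 7²)(5² + 6²), take (2·5 − 7·6, 2·6 + 7·5) = (10 − 42, 12 + 35) = (-32, 47); dropping signs (only squares matter) gives (32, 47); check 32² + 47² = 1024 + 2209 = 3233 ✓.
Step 4: Order so x ≤ y and verify: 32² + 47² = 1024 + 2209 = 3233 = n. ✓

n = 3233 = 32² + 47² (one valid representation with x ≤ y).


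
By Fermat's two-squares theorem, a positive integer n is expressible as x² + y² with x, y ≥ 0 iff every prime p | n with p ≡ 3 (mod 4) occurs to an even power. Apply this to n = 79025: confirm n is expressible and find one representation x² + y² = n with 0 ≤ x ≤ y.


Step 1: Factor n = 79025 = 5^2 · 29 · 109.
Step 2: Check the mod-4 condition on each prime factor: 5 ≡ 1 (mod 4), exponent 2; 29 ≡ 1 (mod 4), exponent 1; 109 ≡ 1 (mod 4), exponent 1.
All primes ≡ 3 (mod 4) appear to even exponent (or don't appear), so by the two-squares theorem n IS expressible as a sum of two squares.
Step 3: Build a representation. Group n = k² · m with k = 5 and m = 29 · 109 = 3161 (a product of primes ≡ 1 (mod 4)); a representation of m scales to one of n via (k·x)² + (k·y)² = k²(x² + y²). Each prime p ≡ 1 (mod 4) is itself a sum of two squares; find a² by testing p − a² for a perfect square:
  29: 29 − 1² = 28, 29 − 2² = 25 = 5² ⇒ 29 = 2² + 5².
  109: 109 − 1² = 108, 109 − 2² = 105, 109 − 3² = 100 = 10² ⇒ 109 = 3² + 10².
  Combine using the Brahmagupta–Fibonacci identity (a² + b²)(c² + d²) = (ac − bd)² + (ad + bc)² = (ac + bd)² + (ad − bc)²:
  29 · 109 = 3161: from (2² + 5²)(3² + 10²), take (2·3 − 5·10, 2·10 + 5·3) = (6 − 50, 20 + 15) = (-44, 35); dropping signs (only squares matter) gives (44, 35); check 44² + 35² = 1936 + 1225 = 3161 ✓.
  Scale by k = 5: (5·44, 5·35) = (220, 175).
Step 4: Order so x ≤ y and verify: 175² + 220² = 30625 + 48400 = 79025 = n. ✓

n = 79025 = 175² + 220² (one valid representation with x ≤ y).


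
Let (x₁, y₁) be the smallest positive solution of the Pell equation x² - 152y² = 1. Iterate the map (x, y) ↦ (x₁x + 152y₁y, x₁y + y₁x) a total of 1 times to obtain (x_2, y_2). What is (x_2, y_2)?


Step 1: Find the fundamental solution (x₁, y₁) of x² - 152y² = 1.
  Expand √152 as a continued fraction. a₀ = ⌊√152⌋ = 12; iterate m_{k+1} = d_k·a_k − m_k, d_{k+1} = (152 − m_{k+1}²)/d_k, a_{k+1} = ⌊(a₀ + m_{k+1})/d_{k+1}⌋ (starting m₀ = 0, d₀ = 1), with convergents p_k = a_k·p_{k-1} + p_{k-2}, q_k = a_k·q_{k-1} + q_{k-2} (p₋₁ = 1, q₋₁ = 0):
  k = 0: a₀ = 12; p₀/q₀ = 12/1; p₀² − 152·q₀² = 144 − 152 = -8.
  k = 1: m = 12, d = 8, a = ⌊(12 + 12)/8⌋ = 3; p/q = (3·12 + 1)/(3·1 + 0) = 37/3; p² − 152·q² = 1369 − 1368 = 1.
  The first convergent with p² − 152·q² = 1 gives the fundamental solution (x₁, y₁) = (37, 3).
Step 2: Apply the recurrence (x_{n+1}, y_{n+1}) = (x₁x_n + 152y₁y_n, x₁y_n + y₁x_n) repeatedly.
  From (x_1, y_1) = (37, 3): x_2 = 37·37 + 152·3·3 = 2737; y_2 = 37·3 + 3·37 = 222.
Step 3: Verify x_2² - 152·y_2² = 7491169 - 7491168 = 1 (should be 1). ✓

(x_1, y_1) = (37, 3); (x_2, y_2) = (2737, 222).


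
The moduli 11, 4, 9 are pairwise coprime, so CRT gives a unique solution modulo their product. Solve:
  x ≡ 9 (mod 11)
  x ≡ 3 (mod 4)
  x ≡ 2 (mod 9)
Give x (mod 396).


Moduli 11, 4, 9 are pairwise coprime; by CRT there is a unique solution modulo M = 11 · 4 · 9 = 396.
Solve pairwise, accumulating the modulus:
  Start with x ≡ 9 (mod 11).
  Combine with x ≡ 3 (mod 4): since gcd(11, 4) = 1, we get a unique residue mod 44.
    Write x = 9 + 11·t and substitute into x ≡ 3 (mod 4): 11·t ≡ 3 − 9 = -6 (mod 4).
    Reduce coefficients mod 4: 3·t ≡ 2 (mod 4).
    The inverse of 3 mod 4 is 3 (since 3·3 = 9 = 2·4 + 1), so t ≡ 3·2 = 6 ≡ 2 (mod 4).
    Then x = 9 + 11·2 = 31, valid modulo lcm(11, 4) = 44: x ≡ 31 (mod 44).
  Combine with x ≡ 2 (mod 9): since gcd(44, 9) = 1, we get a unique residue mod 396.
    Write x = 31 + 44·t and substitute into x ≡ 2 (mod 9): 44·t ≡ 2 − 31 = -29 (mod 9).
    Reduce coefficients mod 9: 8·t ≡ 7 (mod 9).
    The inverse of 8 mod 9 is 8 (since 8·8 = 64 = 7·9 + 1), so t ≡ 8·7 = 56 ≡ 2 (mod 9).
    Then x = 31 + 44·2 = 119, valid modulo lcm(44, 9) = 396: x ≡ 119 (mod 396).
Verify: 119 mod 11 = 9 ✓, 119 mod 4 = 3 ✓, 119 mod 9 = 2 ✓.

x ≡ 119 (mod 396).


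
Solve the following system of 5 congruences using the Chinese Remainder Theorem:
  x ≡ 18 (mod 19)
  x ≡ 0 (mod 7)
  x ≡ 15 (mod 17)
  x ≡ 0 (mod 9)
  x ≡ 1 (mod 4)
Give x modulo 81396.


Product of moduli M = 19 · 7 · 17 · 9 · 4 = 81396.
Merge one congruence at a time:
  Start: x ≡ 18 (mod 19).
  Combine with x ≡ 0 (mod 7); new modulus lcm = 133.
    Write x = 18 + 19·t and substitute into x ≡ 0 (mod 7): 19·t ≡ 0 − 18 = -18 (mod 7).
    Reduce coefficients mod 7: 5·t ≡ 3 (mod 7).
    The inverse of 5 mod 7 is 3 (since 5·3 = 15 = 2·7 + 1), so t ≡ 3·3 = 9 ≡ 2 (mod 7).
    Then x = 18 + 19·2 = 56, valid modulo lcm(19, 7) = 133: x ≡ 56 (mod 133).
  Combine with x ≡ 15 (mod 17); new modulus lcm = 2261.
    Write x = 56 + 133·t and substitute into x ≡ 15 (mod 17): 133·t ≡ 15 − 56 = -41 (mod 17).
    Reduce coefficients mod 17: 14·t ≡ 10 (mod 17).
    The inverse of 14 mod 17 is 11 (since 14·11 = 154 = 9·17 + 1), so t ≡ 11·10 = 110 ≡ 8 (mod 17).
    Then x = 56 + 133·8 = 1120, valid modulo lcm(133, 17) = 2261: x ≡ 1120 (mod 2261).
  Combine with x ≡ 0 (mod 9); new modulus lcm = 20349.
    Write x = 1120 + 2261·t and substitute into x ≡ 0 (mod 9): 2261·t ≡ 0 − 1120 = -1120 (mod 9).
    Reduce coefficients mod 9: 2·t ≡ 5 (mod 9).
    The inverse of 2 mod 9 is 5 (since 2·5 = 10 = 1·9 + 1), so t ≡ 5·5 = 25 ≡ 7 (mod 9).
    Then x = 1120 + 2261·7 = 16947, valid modulo lcm(2261, 9) = 20349: x ≡ 16947 (mod 20349).
  Combine with x ≡ 1 (mod 4); new modulus lcm = 81396.
    Write x = 16947 + 20349·t and substitute into x ≡ 1 (mod 4): 20349·t ≡ 1 − 16947 = -16946 (mod 4).
    Reduce coefficients mod 4: 1·t ≡ 2 (mod 4).
    So t ≡ 2 (mod 4).
    Then x = 16947 + 20349·2 = 57645, valid modulo lcm(20349, 4) = 81396: x ≡ 57645 (mod 81396).
Verify against each original: 57645 mod 19 = 18, 57645 mod 7 = 0, 57645 mod 17 = 15, 57645 mod 9 = 0, 57645 mod 4 = 1.

x ≡ 57645 (mod 81396).


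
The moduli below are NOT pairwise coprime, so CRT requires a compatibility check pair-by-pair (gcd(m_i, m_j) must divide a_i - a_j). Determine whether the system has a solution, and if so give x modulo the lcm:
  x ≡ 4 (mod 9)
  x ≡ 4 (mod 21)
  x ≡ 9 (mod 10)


Moduli 9, 21, 10 are not pairwise coprime, so CRT works modulo lcm(m_i) when all pairwise compatibility conditions hold.
Pairwise compatibility: gcd(m_i, m_j) must divide a_i - a_j for every pair.
Merge one congruence at a time:
  Start: x ≡ 4 (mod 9).
  Combine with x ≡ 4 (mod 21): gcd(9, 21) = 3; 4 - 4 = 0, which IS divisible by 3, so compatible.
    Write x = 4 + 9·t and substitute into x ≡ 4 (mod 21): 9·t ≡ 4 − 4 = 0 (mod 21).
    Divide the congruence (and modulus) by g = 3: 3·t ≡ 0 (mod 7).
    The inverse of 3 mod 7 is 5 (since 3·5 = 15 = 2·7 + 1), so t ≡ 5·0 = 0 ≡ 0 (mod 7).
    Then x = 4 + 9·0 = 4, valid modulo lcm(9, 21) = 63: x ≡ 4 (mod 63).
  Combine with x ≡ 9 (mod 10): gcd(63, 10) = 1; 9 - 4 = 5, which IS divisible by 1, so compatible.
    Write x = 4 + 63·t and substitute into x ≡ 9 (mod 10): 63·t ≡ 9 − 4 = 5 (mod 10).
    Reduce coefficients mod 10: 3·t ≡ 5 (mod 10).
    The inverse of 3 mod 10 is 7 (since 3·7 = 21 = 2·10 + 1), so t ≡ 7·5 = 35 ≡ 5 (mod 10).
    Then x = 4 + 63·5 = 319, valid modulo lcm(63, 10) = 630: x ≡ 319 (mod 630).
Verify: 319 mod 9 = 4, 319 mod 21 = 4, 319 mod 10 = 9.

x ≡ 319 (mod 630).


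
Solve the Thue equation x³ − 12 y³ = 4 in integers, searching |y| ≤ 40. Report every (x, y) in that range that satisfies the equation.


The equation is x³ - 12y³ = 4. For fixed y, x³ = 12·y³ + 4, so a solution requires the RHS to be a perfect cube.
Strategy: iterate y from -40 to 40, compute RHS = 12·y³ + 4, and check whether it is a (positive or negative) perfect cube.
Check small values of y:
  y = 0: RHS = 4 is not a perfect cube.
  y = 1: RHS = 16 is not a perfect cube.
  y = -1: RHS = -8 = (-2)³ ⇒ x = -2 works.
  y = 2: RHS = 100 is not a perfect cube.
  y = -2: RHS = -92 is not a perfect cube.
  y = 3: RHS = 328 is not a perfect cube.
  y = -3: RHS = -320 is not a perfect cube.
Continuing the search up to |y| = 40 finds no further solutions beyond those listed.
Collected solutions: (-2, -1).

Solutions (with |y| ≤ 40): (-2, -1).


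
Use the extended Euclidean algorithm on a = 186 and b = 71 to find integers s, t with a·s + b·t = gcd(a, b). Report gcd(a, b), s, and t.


Euclidean algorithm on (186, 71) — divide until remainder is 0:
  186 = 2 · 71 + 44
  71 = 1 · 44 + 27
  44 = 1 · 27 + 17
  27 = 1 · 17 + 10
  17 = 1 · 10 + 7
  10 = 1 · 7 + 3
  7 = 2 · 3 + 1
  3 = 3 · 1 + 0
gcd(186, 71) = 1.
Track Bezout coefficients alongside the remainders: start with r₀ = 186 = a·1 + b·0 (s = 1, t = 0) and r₁ = 71 = a·0 + b·1 (s = 0, t = 1); each new remainder r_{k+1} = r_{k-1} − q_k·r_k inherits s_{k+1} = s_{k-1} − q_k·s_k, t_{k+1} = t_{k-1} − q_k·t_k, so r_k = a·s_k + b·t_k at every step:
  q = 2: r = 44, s = 1 − 2·0 = 1, t = 0 − 2·1 = -2  (check: 186·1 + 71·(-2) = 44)
  q = 1: r = 27, s = 0 − 1·1 = -1, t = 1 − 1·(-2) = 3  (check: 186·(-1) + 71·3 = 27)
  q = 1: r = 17, s = 1 − 1·(-1) = 2, t = -2 − 1·3 = -5  (check: 186·2 + 71·(-5) = 17)
  q = 1: r = 10, s = -1 − 1·2 = -3, t = 3 − 1·(-5) = 8  (check: 186·(-3) + 71·8 = 10)
  q = 1: r = 7, s = 2 − 1·(-3) = 5, t = -5 − 1·8 = -13  (check: 186·5 + 71·(-13) = 7)
  q = 1: r = 3, s = -3 − 1·5 = -8, t = 8 − 1·(-13) = 21  (check: 186·(-8) + 71·21 = 3)
  q = 2: r = 1, s = 5 − 2·(-8) = 21, t = -13 − 2·21 = -55  (check: 186·21 + 71·(-55) = 1)
The row with r = 1 (the gcd) gives the Bezout coefficients s = 21, t = -55.
Result: 186 · (21) + 71 · (-55) = 1.

gcd(186, 71) = 1; s = 21, t = -55 (check: 186·21 + 71·(-55) = 1).


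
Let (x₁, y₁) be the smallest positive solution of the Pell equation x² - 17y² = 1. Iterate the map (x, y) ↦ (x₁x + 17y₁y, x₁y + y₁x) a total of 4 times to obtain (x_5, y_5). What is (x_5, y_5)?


Step 1: Find the fundamental solution (x₁, y₁) of x² - 17y² = 1.
  Expand √17 as a continued fraction. a₀ = ⌊√17⌋ = 4; iterate m_{k+1} = d_k·a_k − m_k, d_{k+1} = (17 − m_{k+1}²)/d_k, a_{k+1} = ⌊(a₀ + m_{k+1})/d_{k+1}⌋ (starting m₀ = 0, d₀ = 1), with convergents p_k = a_k·p_{k-1} + p_{k-2}, q_k = a_k·q_{k-1} + q_{k-2} (p₋₁ = 1, q₋₁ = 0):
  k = 0: a₀ = 4; p₀/q₀ = 4/1; p₀² − 17·q₀² = 16 − 17 = -1.
  k = 1: m = 4, d = 1, a = ⌊(4 + 4)/1⌋ = 8; p/q = (8·4 + 1)/(8·1 + 0) = 33/8; p² − 17·q² = 1089 − 1088 = 1.
  The first convergent with p² − 17·q² = 1 gives the fundamental solution (x₁, y₁) = (33, 8).
Step 2: Apply the recurrence (x_{n+1}, y_{n+1}) = (x₁x_n + 17y₁y_n, x₁y_n + y₁x_n) repeatedly.
  From (x_1, y_1) = (33, 8): x_2 = 33·33 + 17·8·8 = 2177; y_2 = 33·8 + 8·33 = 528.
  From (x_2, y_2) = (2177, 528): x_3 = 33·2177 + 17·8·528 = 143649; y_3 = 33·528 + 8·2177 = 34840.
  From (x_3, y_3) = (143649, 34840): x_4 = 33·143649 + 17·8·34840 = 9478657; y_4 = 33·34840 + 8·143649 = 2298912.
  From (x_4, y_4) = (9478657, 2298912): x_5 = 33·9478657 + 17·8·2298912 = 625447713; y_5 = 33·2298912 + 8·9478657 = 151693352.
Step 3: Verify x_5² - 17·y_5² = 391184841696930369 - 391184841696930368 = 1 (should be 1). ✓

(x_1, y_1) = (33, 8); (x_5, y_5) = (625447713, 151693352).


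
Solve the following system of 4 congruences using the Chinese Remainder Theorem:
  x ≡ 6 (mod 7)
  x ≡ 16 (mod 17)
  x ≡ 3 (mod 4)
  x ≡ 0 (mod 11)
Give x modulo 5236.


Product of moduli M = 7 · 17 · 4 · 11 = 5236.
Merge one congruence at a time:
  Start: x ≡ 6 (mod 7).
  Combine with x ≡ 16 (mod 17); new modulus lcm = 119.
    Write x = 6 + 7·t and substitute into x ≡ 16 (mod 17): 7·t ≡ 16 − 6 = 10 (mod 17).
    The inverse of 7 mod 17 is 5 (since 7·5 = 35 = 2·17 + 1), so t ≡ 5·10 = 50 ≡ 16 (mod 17).
    Then x = 6 + 7·16 = 118, valid modulo lcm(7, 17) = 119: x ≡ 118 (mod 119).
  Combine with x ≡ 3 (mod 4); new modulus lcm = 476.
    Write x = 118 + 119·t and substitute into x ≡ 3 (mod 4): 119·t ≡ 3 − 118 = -115 (mod 4).
    Reduce coefficients mod 4: 3·t ≡ 1 (mod 4).
    The inverse of 3 mod 4 is 3 (since 3·3 = 9 = 2·4 + 1), so t ≡ 3·1 = 3 ≡ 3 (mod 4).
    Then x = 118 + 119·3 = 475, valid modulo lcm(119, 4) = 476: x ≡ 475 (mod 476).
  Combine with x ≡ 0 (mod 11); new modulus lcm = 5236.
    Write x = 475 + 476·t and substitute into x ≡ 0 (mod 11): 476·t ≡ 0 − 475 = -475 (mod 11).
    Reduce coefficients mod 11: 3·t ≡ 9 (mod 11).
    The inverse of 3 mod 11 is 4 (since 3·4 = 12 = 1·11 + 1), so t ≡ 4·9 = 36 ≡ 3 (mod 11).
    Then x = 475 + 476·3 = 1903, valid modulo lcm(476, 11) = 5236: x ≡ 1903 (mod 5236).
Verify against each original: 1903 mod 7 = 6, 1903 mod 17 = 16, 1903 mod 4 = 3, 1903 mod 11 = 0.

x ≡ 1903 (mod 5236).


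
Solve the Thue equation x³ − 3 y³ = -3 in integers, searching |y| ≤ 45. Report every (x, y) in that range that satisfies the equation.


The equation is x³ - 3y³ = -3. For fixed y, x³ = 3·y³ − 3, so a solution requires the RHS to be a perfect cube.
Strategy: iterate y from -45 to 45, compute RHS = 3·y³ − 3, and check whether it is a (positive or negative) perfect cube.
Check small values of y:
  y = 0: RHS = -3 is not a perfect cube.
  y = 1: RHS = 0 = (0)³ ⇒ x = 0 works.
  y = -1: RHS = -6 is not a perfect cube.
  y = 2: RHS = 21 is not a perfect cube.
  y = -2: RHS = -27 = (-3)³ ⇒ x = -3 works.
  y = 3: RHS = 78 is not a perfect cube.
  y = -3: RHS = -84 is not a perfect cube.
Continuing the search up to |y| = 45 finds no further solutions beyond those listed.
Collected solutions: (0, 1), (-3, -2).

Solutions (with |y| ≤ 45): (0, 1), (-3, -2).


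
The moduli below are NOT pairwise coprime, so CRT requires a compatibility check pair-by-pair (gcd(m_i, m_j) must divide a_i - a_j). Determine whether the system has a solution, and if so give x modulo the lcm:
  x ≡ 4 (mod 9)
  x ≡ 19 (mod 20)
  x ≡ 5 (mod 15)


Moduli 9, 20, 15 are not pairwise coprime, so CRT works modulo lcm(m_i) when all pairwise compatibility conditions hold.
Pairwise compatibility: gcd(m_i, m_j) must divide a_i - a_j for every pair.
Merge one congruence at a time:
  Start: x ≡ 4 (mod 9).
  Combine with x ≡ 19 (mod 20): gcd(9, 20) = 1; 19 - 4 = 15, which IS divisible by 1, so compatible.
    Write x = 4 + 9·t and substitute into x ≡ 19 (mod 20): 9·t ≡ 19 − 4 = 15 (mod 20).
    The inverse of 9 mod 20 is 9 (since 9·9 = 81 = 4·20 + 1), so t ≡ 9·15 = 135 ≡ 15 (mod 20).
    Then x = 4 + 9·15 = 139, valid modulo lcm(9, 20) = 180: x ≡ 139 (mod 180).
  Combine with x ≡ 5 (mod 15): gcd(180, 15) = 15, and 5 - 139 = -134 is NOT divisible by 15.
    ⇒ system is inconsistent (no integer solution).

No solution (the system is inconsistent).


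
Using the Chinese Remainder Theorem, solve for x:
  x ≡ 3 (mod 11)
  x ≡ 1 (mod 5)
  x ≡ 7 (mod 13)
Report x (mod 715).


Moduli 11, 5, 13 are pairwise coprime; by CRT there is a unique solution modulo M = 11 · 5 · 13 = 715.
Solve pairwise, accumulating the modulus:
  Start with x ≡ 3 (mod 11).
  Combine with x ≡ 1 (mod 5): since gcd(11, 5) = 1, we get a unique residue mod 55.
    Write x = 3 + 11·t and substitute into x ≡ 1 (mod 5): 11·t ≡ 1 − 3 = -2 (mod 5).
    Reduce coefficients mod 5: 1·t ≡ 3 (mod 5).
    So t ≡ 3 (mod 5).
    Then x = 3 + 11·3 = 36, valid modulo lcm(11, 5) = 55: x ≡ 36 (mod 55).
  Combine with x ≡ 7 (mod 13): since gcd(55, 13) = 1, we get a unique residue mod 715.
    Write x = 36 + 55·t and substitute into x ≡ 7 (mod 13): 55·t ≡ 7 − 36 = -29 (mod 13).
    Reduce coefficients mod 13: 3·t ≡ 10 (mod 13).
    The inverse of 3 mod 13 is 9 (since 3·9 = 27 = 2·13 + 1), so t ≡ 9·10 = 90 ≡ 12 (mod 13).
    Then x = 36 + 55·12 = 696, valid modulo lcm(55, 13) = 715: x ≡ 696 (mod 715).
Verify: 696 mod 11 = 3 ✓, 696 mod 5 = 1 ✓, 696 mod 13 = 7 ✓.

x ≡ 696 (mod 715).


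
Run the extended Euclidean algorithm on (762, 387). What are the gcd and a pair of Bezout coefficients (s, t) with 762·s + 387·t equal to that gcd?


Euclidean algorithm on (762, 387) — divide until remainder is 0:
  762 = 1 · 387 + 375
  387 = 1 · 375 + 12
  375 = 31 · 12 + 3
  12 = 4 · 3 + 0
gcd(762, 387) = 3.
Track Bezout coefficients alongside the remainders: start with r₀ = 762 = a·1 + b·0 (s = 1, t = 0) and r₁ = 387 = a·0 + b·1 (s = 0, t = 1); each new remainder r_{k+1} = r_{k-1} − q_k·r_k inherits s_{k+1} = s_{k-1} − q_k·s_k, t_{k+1} = t_{k-1} − q_k·t_k, so r_k = a·s_k + b·t_k at every step:
  q = 1: r = 375, s = 1 − 1·0 = 1, t = 0 − 1·1 = -1  (check: 762·1 + 387·(-1) = 375)
  q = 1: r = 12, s = 0 − 1·1 = -1, t = 1 − 1·(-1) = 2  (check: 762·(-1) + 387·2 = 12)
  q = 31: r = 3, s = 1 − 31·(-1) = 32, t = -1 − 31·2 = -63  (check: 762·32 + 387·(-63) = 3)
The row with r = 3 (the gcd) gives the Bezout coefficients s = 32, t = -63.
Result: 762 · (32) + 387 · (-63) = 3.

gcd(762, 387) = 3; s = 32, t = -63 (check: 762·32 + 387·(-63) = 3).


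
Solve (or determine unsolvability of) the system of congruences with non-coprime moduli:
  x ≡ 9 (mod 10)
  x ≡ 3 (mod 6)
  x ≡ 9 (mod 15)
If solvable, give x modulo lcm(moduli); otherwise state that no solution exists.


Moduli 10, 6, 15 are not pairwise coprime, so CRT works modulo lcm(m_i) when all pairwise compatibility conditions hold.
Pairwise compatibility: gcd(m_i, m_j) must divide a_i - a_j for every pair.
Merge one congruence at a time:
  Start: x ≡ 9 (mod 10).
  Combine with x ≡ 3 (mod 6): gcd(10, 6) = 2; 3 - 9 = -6, which IS divisible by 2, so compatible.
    Write x = 9 + 10·t and substitute into x ≡ 3 (mod 6): 10·t ≡ 3 − 9 = -6 (mod 6).
    Divide the congruence (and modulus) by g = 2: 5·t ≡ -3 (mod 3).
    Reduce coefficients mod 3: 2·t ≡ 0 (mod 3).
    The inverse of 2 mod 3 is 2 (since 2·2 = 4 = 1·3 + 1), so t ≡ 2·0 = 0 ≡ 0 (mod 3).
    Then x = 9 + 10·0 = 9, valid modulo lcm(10, 6) = 30: x ≡ 9 (mod 30).
  Combine with x ≡ 9 (mod 15): gcd(30, 15) = 15; 9 - 9 = 0, which IS divisible by 15, so compatible.
    Write x = 9 + 30·t and substitute into x ≡ 9 (mod 15): 30·t ≡ 9 − 9 = 0 (mod 15).
    Divide the congruence (and modulus) by g = 15: 2·t ≡ 0 (mod 1).
    Modulo 1 every t works; take t = 0.
    Then x = 9 + 30·0 = 9, valid modulo lcm(30, 15) = 30: x ≡ 9 (mod 30).
Verify: 9 mod 10 = 9, 9 mod 6 = 3, 9 mod 15 = 9.

x ≡ 9 (mod 30).


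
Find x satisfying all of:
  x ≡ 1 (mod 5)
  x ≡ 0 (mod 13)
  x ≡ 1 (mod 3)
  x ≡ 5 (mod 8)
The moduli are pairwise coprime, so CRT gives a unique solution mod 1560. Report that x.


Product of moduli M = 5 · 13 · 3 · 8 = 1560.
Merge one congruence at a time:
  Start: x ≡ 1 (mod 5).
  Combine with x ≡ 0 (mod 13); new modulus lcm = 65.
    Write x = 1 + 5·t and substitute into x ≡ 0 (mod 13): 5·t ≡ 0 − 1 = -1 (mod 13).
    Reduce coefficients mod 13: 5·t ≡ 12 (mod 13).
    The inverse of 5 mod 13 is 8 (since 5·8 = 40 = 3·13 + 1), so t ≡ 8·12 = 96 ≡ 5 (mod 13).
    Then x = 1 + 5·5 = 26, valid modulo lcm(5, 13) = 65: x ≡ 26 (mod 65).
  Combine with x ≡ 1 (mod 3); new modulus lcm = 195.
    Write x = 26 + 65·t and substitute into x ≡ 1 (mod 3): 65·t ≡ 1 − 26 = -25 (mod 3).
    Reduce coefficients mod 3: 2·t ≡ 2 (mod 3).
    The inverse of 2 mod 3 is 2 (since 2·2 = 4 = 1·3 + 1), so t ≡ 2·2 = 4 ≡ 1 (mod 3).
    Then x = 26 + 65·1 = 91, valid modulo lcm(65, 3) = 195: x ≡ 91 (mod 195).
  Combine with x ≡ 5 (mod 8); new modulus lcm = 1560.
    Write x = 91 + 195·t and substitute into x ≡ 5 (mod 8): 195·t ≡ 5 − 91 = -86 (mod 8).
    Reduce coefficients mod 8: 3·t ≡ 2 (mod 8).
    The inverse of 3 mod 8 is 3 (since 3·3 = 9 = 1·8 + 1), so t ≡ 3·2 = 6 ≡ 6 (mod 8).
    Then x = 91 + 195·6 = 1261, valid modulo lcm(195, 8) = 1560: x ≡ 1261 (mod 1560).
Verify against each original: 1261 mod 5 = 1, 1261 mod 13 = 0, 1261 mod 3 = 1, 1261 mod 8 = 5.

x ≡ 1261 (mod 1560).


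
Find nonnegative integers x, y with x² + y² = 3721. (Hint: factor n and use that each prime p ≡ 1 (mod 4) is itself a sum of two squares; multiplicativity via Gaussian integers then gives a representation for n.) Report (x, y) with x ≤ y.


Step 1: Factor n = 3721 = 61^2.
Step 2: Check the mod-4 condition on each prime factor: 61 ≡ 1 (mod 4), exponent 2.
All primes ≡ 3 (mod 4) appear to even exponent (or don't appear), so by the two-squares theorem n IS expressible as a sum of two squares.
Step 3: Build a representation. Here n = 61 · 61 is a product of primes ≡ 1 (mod 4). Each prime p ≡ 1 (mod 4) is itself a sum of two squares; find a² by testing p − a² for a perfect square:
  61: 61 − 1² = 60, 61 − 2² = 57, 61 − 3² = 52, 61 − 4² = 45, 61 − 5² = 36 = 6² ⇒ 61 = 5² + 6².
  Combine using the Brahmagupta–Fibonacci identity (a² + b²)(c² + d²) = (ac − bd)² + (ad + bc)² = (ac + bd)² + (ad − bc)²:
  61 · 61 = 3721: from (5² + 6²)(5² + 6²), take (5·5 − 6·6, 5·6 + 6·5) = (25 − 36, 30 + 30) = (-11, 60); dropping signs (only squares matter) gives (11, 60); check 11² + 60² = 121 + 3600 = 3721 ✓.
Step 4: Order so x ≤ y and verify: 11² + 60² = 121 + 3600 = 3721 = n. ✓

n = 3721 = 11² + 60² (one valid representation with x ≤ y).


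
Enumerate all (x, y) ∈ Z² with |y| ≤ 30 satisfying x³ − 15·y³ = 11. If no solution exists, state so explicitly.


The equation is x³ - 15y³ = 11. For fixed y, x³ = 15·y³ + 11, so a solution requires the RHS to be a perfect cube.
Strategy: iterate y from -30 to 30, compute RHS = 15·y³ + 11, and check whether it is a (positive or negative) perfect cube.
Check small values of y:
  y = 0: RHS = 11 is not a perfect cube.
  y = 1: RHS = 26 is not a perfect cube.
  y = -1: RHS = -4 is not a perfect cube.
  y = 2: RHS = 131 is not a perfect cube.
  y = -2: RHS = -109 is not a perfect cube.
  y = 3: RHS = 416 is not a perfect cube.
  y = -3: RHS = -394 is not a perfect cube.
Continuing the search up to |y| = 30 finds no solutions either.
No (x, y) in the scanned range satisfies the equation.

No integer solutions with |y| ≤ 30.


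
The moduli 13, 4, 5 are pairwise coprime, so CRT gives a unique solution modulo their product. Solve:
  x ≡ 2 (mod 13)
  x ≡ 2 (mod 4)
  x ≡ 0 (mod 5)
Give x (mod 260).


Moduli 13, 4, 5 are pairwise coprime; by CRT there is a unique solution modulo M = 13 · 4 · 5 = 260.
Solve pairwise, accumulating the modulus:
  Start with x ≡ 2 (mod 13).
  Combine with x ≡ 2 (mod 4): since gcd(13, 4) = 1, we get a unique residue mod 52.
    Write x = 2 + 13·t and substitute into x ≡ 2 (mod 4): 13·t ≡ 2 − 2 = 0 (mod 4).
    Reduce coefficients mod 4: 1·t ≡ 0 (mod 4).
    So t ≡ 0 (mod 4).
    Then x = 2 + 13·0 = 2, valid modulo lcm(13, 4) = 52: x ≡ 2 (mod 52).
  Combine with x ≡ 0 (mod 5): since gcd(52, 5) = 1, we get a unique residue mod 260.
    Write x = 2 + 52·t and substitute into x ≡ 0 (mod 5): 52·t ≡ 0 − 2 = -2 (mod 5).
    Reduce coefficients mod 5: 2·t ≡ 3 (mod 5).
    The inverse of 2 mod 5 is 3 (since 2·3 = 6 = 1·5 + 1), so t ≡ 3·3 = 9 ≡ 4 (mod 5).
    Then x = 2 + 52·4 = 210, valid modulo lcm(52, 5) = 260: x ≡ 210 (mod 260).
Verify: 210 mod 13 = 2 ✓, 210 mod 4 = 2 ✓, 210 mod 5 = 0 ✓.

x ≡ 210 (mod 260).


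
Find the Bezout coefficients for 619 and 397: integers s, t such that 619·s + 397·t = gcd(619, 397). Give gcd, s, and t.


Euclidean algorithm on (619, 397) — divide until remainder is 0:
  619 = 1 · 397 + 222
  397 = 1 · 222 + 175
  222 = 1 · 175 + 47
  175 = 3 · 47 + 34
  47 = 1 · 34 + 13
  34 = 2 · 13 + 8
  13 = 1 · 8 + 5
  8 = 1 · 5 + 3
  5 = 1 · 3 + 2
  3 = 1 · 2 + 1
  2 = 2 · 1 + 0
gcd(619, 397) = 1.
Track Bezout coefficients alongside the remainders: start with r₀ = 619 = a·1 + b·0 (s = 1, t = 0) and r₁ = 397 = a·0 + b·1 (s = 0, t = 1); each new remainder r_{k+1} = r_{k-1} − q_k·r_k inherits s_{k+1} = s_{k-1} − q_k·s_k, t_{k+1} = t_{k-1} − q_k·t_k, so r_k = a·s_k + b·t_k at every step:
  q = 1: r = 222, s = 1 − 1·0 = 1, t = 0 − 1·1 = -1  (check: 619·1 + 397·(-1) = 222)
  q = 1: r = 175, s = 0 − 1·1 = -1, t = 1 − 1·(-1) = 2  (check: 619·(-1) + 397·2 = 175)
  q = 1: r = 47, s = 1 − 1·(-1) = 2, t = -1 − 1·2 = -3  (check: 619·2 + 397·(-3) = 47)
  q = 3: r = 34, s = -1 − 3·2 = -7, t = 2 − 3·(-3) = 11  (check: 619·(-7) + 397·11 = 34)
  q = 1: r = 13, s = 2 − 1·(-7) = 9, t = -3 − 1·11 = -14  (check: 619·9 + 397·(-14) = 13)
  q = 2: r = 8, s = -7 − 2·9 = -25, t = 11 − 2·(-14) = 39  (check: 619·(-25) + 397·39 = 8)
  q = 1: r = 5, s = 9 − 1·(-25) = 34, t = -14 − 1·39 = -53  (check: 619·34 + 397·(-53) = 5)
  q = 1: r = 3, s = -25 − 1·34 = -59, t = 39 − 1·(-53) = 92  (check: 619·(-59) + 397·92 = 3)
  q = 1: r = 2, s = 34 − 1·(-59) = 93, t = -53 − 1·92 = -145  (check: 619·93 + 397·(-145) = 2)
  q = 1: r = 1, s = -59 − 1·93 = -152, t = 92 − 1·(-145) = 237  (check: 619·(-152) + 397·237 = 1)
The row with r = 1 (the gcd) gives the Bezout coefficients s = -152, t = 237.
Result: 619 · (-152) + 397 · (237) = 1.

gcd(619, 397) = 1; s = -152, t = 237 (check: 619·(-152) + 397·237 = 1).
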